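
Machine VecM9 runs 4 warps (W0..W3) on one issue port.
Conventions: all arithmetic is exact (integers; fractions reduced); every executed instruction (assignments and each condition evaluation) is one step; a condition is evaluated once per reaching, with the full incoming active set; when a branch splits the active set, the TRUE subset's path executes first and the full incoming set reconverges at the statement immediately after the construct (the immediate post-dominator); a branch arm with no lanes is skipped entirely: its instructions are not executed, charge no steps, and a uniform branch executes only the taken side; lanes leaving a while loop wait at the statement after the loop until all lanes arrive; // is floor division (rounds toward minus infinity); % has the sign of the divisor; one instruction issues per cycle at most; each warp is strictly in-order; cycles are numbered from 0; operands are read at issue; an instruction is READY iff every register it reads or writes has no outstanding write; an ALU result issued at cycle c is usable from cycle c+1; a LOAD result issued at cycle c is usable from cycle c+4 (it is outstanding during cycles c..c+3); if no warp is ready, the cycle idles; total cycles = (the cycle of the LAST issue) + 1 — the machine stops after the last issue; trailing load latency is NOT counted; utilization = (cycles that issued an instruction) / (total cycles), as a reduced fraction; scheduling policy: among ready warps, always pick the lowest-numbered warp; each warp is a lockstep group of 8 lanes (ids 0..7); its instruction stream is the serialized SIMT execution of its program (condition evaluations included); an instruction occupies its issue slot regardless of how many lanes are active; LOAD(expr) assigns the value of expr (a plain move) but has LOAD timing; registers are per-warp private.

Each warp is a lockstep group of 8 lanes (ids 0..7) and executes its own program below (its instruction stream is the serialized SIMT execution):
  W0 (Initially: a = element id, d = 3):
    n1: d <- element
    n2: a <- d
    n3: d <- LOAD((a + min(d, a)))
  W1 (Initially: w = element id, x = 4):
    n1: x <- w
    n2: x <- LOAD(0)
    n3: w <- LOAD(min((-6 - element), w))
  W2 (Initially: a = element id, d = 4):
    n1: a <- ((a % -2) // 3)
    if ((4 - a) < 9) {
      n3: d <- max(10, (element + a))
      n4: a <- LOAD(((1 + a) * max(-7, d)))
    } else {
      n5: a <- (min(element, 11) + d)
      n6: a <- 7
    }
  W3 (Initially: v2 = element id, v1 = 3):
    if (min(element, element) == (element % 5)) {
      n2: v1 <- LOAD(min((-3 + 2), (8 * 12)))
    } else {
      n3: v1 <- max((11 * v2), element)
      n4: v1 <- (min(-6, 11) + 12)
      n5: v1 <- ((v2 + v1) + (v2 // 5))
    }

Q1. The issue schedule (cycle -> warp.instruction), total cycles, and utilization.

cycle 0: W0.I0
cycle 1: W0.I1
cycle 2: W0.I2
cycle 3: W1.I0
cycle 4: W1.I1
cycle 5: W1.I2
cycle 6: W2.I0
cycle 7: W2.I1
cycle 8: W2.I2
cycle 9: W2.I3
cycle 10: W3.I0
cycle 11: W3.I1
cycle 12: idle
cycle 13: idle
cycle 14: idle
cycle 15: W3.I2
cycle 16: W3.I3
cycle 17: W3.I4

Answer: 18 cycles, utilization 5/6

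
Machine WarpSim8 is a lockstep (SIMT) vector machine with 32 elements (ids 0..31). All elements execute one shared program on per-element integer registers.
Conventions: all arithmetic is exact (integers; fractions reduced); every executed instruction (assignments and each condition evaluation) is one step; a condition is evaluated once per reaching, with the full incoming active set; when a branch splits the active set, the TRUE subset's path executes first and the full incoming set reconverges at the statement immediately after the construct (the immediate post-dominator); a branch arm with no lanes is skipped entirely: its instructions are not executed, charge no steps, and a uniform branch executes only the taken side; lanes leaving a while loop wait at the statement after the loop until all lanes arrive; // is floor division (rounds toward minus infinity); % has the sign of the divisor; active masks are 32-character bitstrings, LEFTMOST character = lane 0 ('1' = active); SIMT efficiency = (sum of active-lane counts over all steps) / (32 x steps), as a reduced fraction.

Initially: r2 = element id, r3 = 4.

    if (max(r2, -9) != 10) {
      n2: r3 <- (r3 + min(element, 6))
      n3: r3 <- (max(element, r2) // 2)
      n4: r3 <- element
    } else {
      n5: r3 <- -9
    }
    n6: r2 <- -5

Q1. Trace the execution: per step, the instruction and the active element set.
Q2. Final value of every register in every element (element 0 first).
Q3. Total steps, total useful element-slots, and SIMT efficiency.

step 0: eval (max(r2, -9) != 10)     11111111111111111111111111111111
step 1: r3 <- (r3 + min(element, 6)) 11111111110111111111111111111111
step 2: r3 <- (max(element, r2) // 2) 11111111110111111111111111111111
step 3: r3 <- element                11111111110111111111111111111111
step 4: r3 <- -9                     00000000001000000000000000000000
step 5: r2 <- -5                     11111111111111111111111111111111

Answer: 6 steps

r2: -5,-5,-5,-5,-5,-5,-5,-5,-5,-5,-5,-5,-5,-5,-5,-5,-5,-5,-5,-5,-5,-5,-5,-5,-5,-5,-5,-5,-5,-5,-5,-5
r3: 0,1,2,3,4,5,6,7,8,9,-9,11,12,13,14,15,16,17,18,19,20,21,22,23,24,25,26,27,28,29,30,31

steps = 6; useful = 158; efficiency = 158/192 = 79/96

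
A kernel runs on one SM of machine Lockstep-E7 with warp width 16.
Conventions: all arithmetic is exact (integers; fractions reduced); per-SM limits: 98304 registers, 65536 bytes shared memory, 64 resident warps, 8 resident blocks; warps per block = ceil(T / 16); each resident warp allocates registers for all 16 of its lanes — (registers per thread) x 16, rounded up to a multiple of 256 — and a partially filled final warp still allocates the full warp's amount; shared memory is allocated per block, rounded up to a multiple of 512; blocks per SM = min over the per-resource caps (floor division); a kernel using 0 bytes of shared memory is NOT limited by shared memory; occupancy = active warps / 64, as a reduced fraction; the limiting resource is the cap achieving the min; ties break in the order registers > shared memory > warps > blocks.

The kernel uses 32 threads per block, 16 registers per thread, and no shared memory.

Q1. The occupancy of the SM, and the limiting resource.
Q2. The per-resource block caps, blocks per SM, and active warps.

Answer: occupancy 1/4, limited by blocks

registers: 192 blocks
shared memory: no limit (kernel uses none)
warps: 32 blocks
blocks: 8 blocks

Answer: 8 blocks, 16 active warps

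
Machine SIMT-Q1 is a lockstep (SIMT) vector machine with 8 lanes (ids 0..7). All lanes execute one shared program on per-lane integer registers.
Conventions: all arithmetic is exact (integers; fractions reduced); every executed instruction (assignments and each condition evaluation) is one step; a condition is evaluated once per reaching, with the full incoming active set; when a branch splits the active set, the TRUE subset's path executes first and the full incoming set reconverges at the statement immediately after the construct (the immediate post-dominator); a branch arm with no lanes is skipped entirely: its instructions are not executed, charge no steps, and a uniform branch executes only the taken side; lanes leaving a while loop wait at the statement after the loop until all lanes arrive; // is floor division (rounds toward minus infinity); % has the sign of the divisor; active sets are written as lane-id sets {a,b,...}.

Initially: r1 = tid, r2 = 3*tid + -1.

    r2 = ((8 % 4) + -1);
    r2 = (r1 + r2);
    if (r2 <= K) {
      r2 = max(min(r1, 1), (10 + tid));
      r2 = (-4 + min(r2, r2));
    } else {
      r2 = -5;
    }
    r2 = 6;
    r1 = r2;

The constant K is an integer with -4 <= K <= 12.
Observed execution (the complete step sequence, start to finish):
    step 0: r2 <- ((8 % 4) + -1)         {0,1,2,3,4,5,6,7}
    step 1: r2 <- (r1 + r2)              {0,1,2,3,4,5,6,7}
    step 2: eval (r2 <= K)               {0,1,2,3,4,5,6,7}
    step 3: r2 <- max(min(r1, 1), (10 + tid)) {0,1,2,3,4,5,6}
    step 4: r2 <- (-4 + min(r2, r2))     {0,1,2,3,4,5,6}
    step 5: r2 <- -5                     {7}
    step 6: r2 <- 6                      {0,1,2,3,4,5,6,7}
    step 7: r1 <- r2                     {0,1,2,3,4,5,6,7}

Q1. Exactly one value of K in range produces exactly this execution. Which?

Answer: K = 5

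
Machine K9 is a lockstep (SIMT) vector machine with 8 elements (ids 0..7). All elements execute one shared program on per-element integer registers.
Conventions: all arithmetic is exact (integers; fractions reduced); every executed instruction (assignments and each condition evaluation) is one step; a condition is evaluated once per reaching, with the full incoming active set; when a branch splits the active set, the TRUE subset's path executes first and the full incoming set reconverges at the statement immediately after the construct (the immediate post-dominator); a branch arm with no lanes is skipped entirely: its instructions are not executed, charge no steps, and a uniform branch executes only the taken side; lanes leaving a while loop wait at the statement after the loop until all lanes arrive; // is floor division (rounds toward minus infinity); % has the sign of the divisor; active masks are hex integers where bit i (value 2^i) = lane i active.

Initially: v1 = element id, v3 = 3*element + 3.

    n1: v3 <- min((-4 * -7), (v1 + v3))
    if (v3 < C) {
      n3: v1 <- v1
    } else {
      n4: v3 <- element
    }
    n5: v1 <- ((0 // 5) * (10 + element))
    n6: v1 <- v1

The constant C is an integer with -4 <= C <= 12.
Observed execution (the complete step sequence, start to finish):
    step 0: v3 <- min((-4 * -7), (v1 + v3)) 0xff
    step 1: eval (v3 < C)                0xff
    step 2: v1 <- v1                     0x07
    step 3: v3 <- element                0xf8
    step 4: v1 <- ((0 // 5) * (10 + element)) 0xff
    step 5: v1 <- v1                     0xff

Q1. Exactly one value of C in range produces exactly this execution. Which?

Answer: C = 12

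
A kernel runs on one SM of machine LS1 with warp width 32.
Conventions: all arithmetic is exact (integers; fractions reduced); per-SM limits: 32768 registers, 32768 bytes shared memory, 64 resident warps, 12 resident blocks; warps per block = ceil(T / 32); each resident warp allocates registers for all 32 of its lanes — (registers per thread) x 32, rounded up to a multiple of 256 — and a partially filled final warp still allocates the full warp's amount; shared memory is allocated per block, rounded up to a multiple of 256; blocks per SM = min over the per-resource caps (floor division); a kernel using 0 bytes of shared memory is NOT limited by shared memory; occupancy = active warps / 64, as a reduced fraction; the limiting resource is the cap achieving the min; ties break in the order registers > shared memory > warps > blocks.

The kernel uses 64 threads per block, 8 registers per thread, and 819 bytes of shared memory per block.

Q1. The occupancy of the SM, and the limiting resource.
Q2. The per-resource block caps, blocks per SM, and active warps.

Answer: occupancy 3/8, limited by blocks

registers: 64 blocks
shared memory: 32 blocks
warps: 32 blocks
blocks: 12 blocks

Answer: 12 blocks, 24 active warps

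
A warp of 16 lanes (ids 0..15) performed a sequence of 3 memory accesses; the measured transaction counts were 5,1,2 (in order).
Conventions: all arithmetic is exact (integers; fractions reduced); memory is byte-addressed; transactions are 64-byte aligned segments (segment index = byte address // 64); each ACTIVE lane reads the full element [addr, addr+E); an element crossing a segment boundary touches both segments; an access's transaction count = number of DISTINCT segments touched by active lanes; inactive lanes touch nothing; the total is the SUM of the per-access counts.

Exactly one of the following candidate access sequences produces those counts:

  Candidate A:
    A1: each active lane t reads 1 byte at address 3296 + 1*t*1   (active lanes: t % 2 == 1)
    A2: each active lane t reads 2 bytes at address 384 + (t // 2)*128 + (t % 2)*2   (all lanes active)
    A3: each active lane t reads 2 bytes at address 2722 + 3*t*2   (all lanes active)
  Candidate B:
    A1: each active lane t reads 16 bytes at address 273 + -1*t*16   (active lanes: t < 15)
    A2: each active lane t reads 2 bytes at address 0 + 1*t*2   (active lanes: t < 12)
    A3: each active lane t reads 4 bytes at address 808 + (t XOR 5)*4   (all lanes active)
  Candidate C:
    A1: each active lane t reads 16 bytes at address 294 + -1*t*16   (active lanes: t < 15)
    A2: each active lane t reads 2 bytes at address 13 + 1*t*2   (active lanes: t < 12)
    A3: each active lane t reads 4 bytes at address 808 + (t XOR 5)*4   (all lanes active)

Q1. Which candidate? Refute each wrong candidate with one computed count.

A: A1 gives 1 transaction, not 5
C: A1 gives 4 transactions, not 5
B: all counts match (5,1,2)

Answer: B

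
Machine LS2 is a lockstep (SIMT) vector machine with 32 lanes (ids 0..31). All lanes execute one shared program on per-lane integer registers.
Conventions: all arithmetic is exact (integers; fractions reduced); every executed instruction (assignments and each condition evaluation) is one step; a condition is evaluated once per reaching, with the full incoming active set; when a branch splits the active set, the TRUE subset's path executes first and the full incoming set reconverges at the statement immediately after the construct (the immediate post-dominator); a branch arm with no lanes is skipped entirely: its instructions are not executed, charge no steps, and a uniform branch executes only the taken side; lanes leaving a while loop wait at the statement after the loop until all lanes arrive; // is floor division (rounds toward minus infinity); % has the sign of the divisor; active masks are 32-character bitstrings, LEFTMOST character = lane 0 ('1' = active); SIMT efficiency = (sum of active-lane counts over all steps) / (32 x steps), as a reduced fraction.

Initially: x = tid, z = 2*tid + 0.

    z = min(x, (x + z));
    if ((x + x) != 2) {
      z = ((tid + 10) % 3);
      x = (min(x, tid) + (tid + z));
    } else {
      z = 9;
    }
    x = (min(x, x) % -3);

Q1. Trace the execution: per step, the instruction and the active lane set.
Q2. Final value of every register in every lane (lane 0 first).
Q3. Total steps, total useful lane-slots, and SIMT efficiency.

step 0: z <- min(x, (x + z))         11111111111111111111111111111111
step 1: eval ((x + x) != 2)          11111111111111111111111111111111
step 2: z <- ((tid + 10) % 3)        10111111111111111111111111111111
step 3: x <- (min(x, tid) + (tid + z)) 10111111111111111111111111111111
step 4: z <- 9                       01000000000000000000000000000000
step 5: x <- (min(x, x) % -3)        11111111111111111111111111111111

Answer: 6 steps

x: -2,-2,-2,-2,-2,-2,-2,-2,-2,-2,-2,-2,-2,-2,-2,-2,-2,-2,-2,-2,-2,-2,-2,-2,-2,-2,-2,-2,-2,-2,-2,-2
z: 1,9,0,1,2,0,1,2,0,1,2,0,1,2,0,1,2,0,1,2,0,1,2,0,1,2,0,1,2,0,1,2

steps = 6; useful = 159; efficiency = 159/192 = 53/64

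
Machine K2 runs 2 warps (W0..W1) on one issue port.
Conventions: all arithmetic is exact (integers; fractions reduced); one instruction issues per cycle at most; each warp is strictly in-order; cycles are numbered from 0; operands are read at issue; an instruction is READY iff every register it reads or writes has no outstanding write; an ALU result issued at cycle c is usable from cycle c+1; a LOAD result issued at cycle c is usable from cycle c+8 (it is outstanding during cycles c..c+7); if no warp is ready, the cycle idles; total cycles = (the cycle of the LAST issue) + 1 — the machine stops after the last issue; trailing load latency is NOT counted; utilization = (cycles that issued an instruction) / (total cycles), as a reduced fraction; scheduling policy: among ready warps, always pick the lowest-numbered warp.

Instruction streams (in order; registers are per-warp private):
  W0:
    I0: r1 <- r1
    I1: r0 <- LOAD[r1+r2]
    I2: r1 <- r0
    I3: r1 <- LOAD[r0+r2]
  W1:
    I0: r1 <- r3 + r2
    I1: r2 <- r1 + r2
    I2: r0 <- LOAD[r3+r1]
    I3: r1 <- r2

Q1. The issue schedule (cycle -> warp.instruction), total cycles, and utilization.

cycle 0: W0.I0
cycle 1: W0.I1
cycle 2: W1.I0
cycle 3: W1.I1
cycle 4: W1.I2
cycle 5: W1.I3
cycle 6: idle
cycle 7: idle
cycle 8: idle
cycle 9: W0.I2
cycle 10: W0.I3

Answer: 11 cycles, utilization 8/11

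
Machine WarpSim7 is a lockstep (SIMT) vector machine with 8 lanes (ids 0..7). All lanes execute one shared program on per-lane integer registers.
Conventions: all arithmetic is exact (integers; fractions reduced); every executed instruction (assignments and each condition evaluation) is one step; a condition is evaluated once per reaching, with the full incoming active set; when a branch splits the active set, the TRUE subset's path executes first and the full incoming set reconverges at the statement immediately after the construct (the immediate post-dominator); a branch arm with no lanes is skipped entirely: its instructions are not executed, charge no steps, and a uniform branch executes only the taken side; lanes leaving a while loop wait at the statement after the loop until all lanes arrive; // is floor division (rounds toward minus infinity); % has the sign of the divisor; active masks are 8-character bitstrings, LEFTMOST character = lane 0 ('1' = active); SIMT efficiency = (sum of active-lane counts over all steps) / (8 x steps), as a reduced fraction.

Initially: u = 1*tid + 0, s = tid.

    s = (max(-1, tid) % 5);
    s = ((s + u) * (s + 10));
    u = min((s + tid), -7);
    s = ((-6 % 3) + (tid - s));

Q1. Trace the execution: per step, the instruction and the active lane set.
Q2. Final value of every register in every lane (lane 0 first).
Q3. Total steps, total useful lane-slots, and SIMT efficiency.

step 0: s <- (max(-1, tid) % 5)      11111111
step 1: s <- ((s + u) * (s + 10))    11111111
step 2: u <- min((s + tid), -7)      11111111
step 3: s <- ((-6 % 3) + (tid - s))  11111111

Answer: 4 steps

u: -7,-7,-7,-7,-7,-7,-7,-7
s: 0,-21,-46,-75,-108,-45,-71,-101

steps = 4; useful = 32; efficiency = 32/32 = 1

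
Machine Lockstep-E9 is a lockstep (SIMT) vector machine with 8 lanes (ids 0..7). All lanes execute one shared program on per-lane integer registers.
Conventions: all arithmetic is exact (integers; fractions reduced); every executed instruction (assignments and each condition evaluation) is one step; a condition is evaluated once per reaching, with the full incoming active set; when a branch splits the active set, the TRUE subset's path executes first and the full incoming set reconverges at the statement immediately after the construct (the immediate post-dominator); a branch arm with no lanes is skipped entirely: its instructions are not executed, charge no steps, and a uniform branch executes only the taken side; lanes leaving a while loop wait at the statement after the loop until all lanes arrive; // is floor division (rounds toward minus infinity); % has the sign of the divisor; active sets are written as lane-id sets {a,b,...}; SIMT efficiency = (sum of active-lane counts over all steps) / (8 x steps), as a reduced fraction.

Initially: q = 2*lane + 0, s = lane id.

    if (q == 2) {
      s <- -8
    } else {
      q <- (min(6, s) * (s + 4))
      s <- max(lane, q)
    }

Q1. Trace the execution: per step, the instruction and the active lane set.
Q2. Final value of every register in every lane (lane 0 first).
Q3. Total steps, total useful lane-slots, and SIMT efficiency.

step 0: eval (q == 2)                {0,1,2,3,4,5,6,7}
step 1: s <- -8                      {1}
step 2: q <- (min(6, s) * (s + 4))   {0,2,3,4,5,6,7}
step 3: s <- max(lane, q)            {0,2,3,4,5,6,7}

Answer: 4 steps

q: 0,2,12,21,32,45,60,66
s: 0,-8,12,21,32,45,60,66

steps = 4; useful = 23; efficiency = 23/32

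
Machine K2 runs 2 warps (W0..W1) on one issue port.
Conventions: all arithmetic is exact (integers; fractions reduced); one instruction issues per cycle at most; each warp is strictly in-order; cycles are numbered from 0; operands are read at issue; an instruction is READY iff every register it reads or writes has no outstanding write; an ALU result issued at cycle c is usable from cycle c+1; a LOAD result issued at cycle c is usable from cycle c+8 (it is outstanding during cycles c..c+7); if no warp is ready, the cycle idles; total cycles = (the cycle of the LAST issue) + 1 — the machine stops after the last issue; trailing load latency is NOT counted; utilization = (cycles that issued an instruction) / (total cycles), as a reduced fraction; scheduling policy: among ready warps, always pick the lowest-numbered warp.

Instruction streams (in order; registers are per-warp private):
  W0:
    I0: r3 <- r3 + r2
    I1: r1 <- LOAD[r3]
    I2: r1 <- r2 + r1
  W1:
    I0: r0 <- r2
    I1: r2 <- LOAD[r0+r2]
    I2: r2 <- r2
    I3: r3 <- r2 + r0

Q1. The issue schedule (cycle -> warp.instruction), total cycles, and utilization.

cycle 0: W0.I0
cycle 1: W0.I1
cycle 2: W1.I0
cycle 3: W1.I1
cycle 4: idle
cycle 5: idle
cycle 6: idle
cycle 7: idle
cycle 8: idle
cycle 9: W0.I2
cycle 10: idle
cycle 11: W1.I2
cycle 12: W1.I3

Answer: 13 cycles, utilization 7/13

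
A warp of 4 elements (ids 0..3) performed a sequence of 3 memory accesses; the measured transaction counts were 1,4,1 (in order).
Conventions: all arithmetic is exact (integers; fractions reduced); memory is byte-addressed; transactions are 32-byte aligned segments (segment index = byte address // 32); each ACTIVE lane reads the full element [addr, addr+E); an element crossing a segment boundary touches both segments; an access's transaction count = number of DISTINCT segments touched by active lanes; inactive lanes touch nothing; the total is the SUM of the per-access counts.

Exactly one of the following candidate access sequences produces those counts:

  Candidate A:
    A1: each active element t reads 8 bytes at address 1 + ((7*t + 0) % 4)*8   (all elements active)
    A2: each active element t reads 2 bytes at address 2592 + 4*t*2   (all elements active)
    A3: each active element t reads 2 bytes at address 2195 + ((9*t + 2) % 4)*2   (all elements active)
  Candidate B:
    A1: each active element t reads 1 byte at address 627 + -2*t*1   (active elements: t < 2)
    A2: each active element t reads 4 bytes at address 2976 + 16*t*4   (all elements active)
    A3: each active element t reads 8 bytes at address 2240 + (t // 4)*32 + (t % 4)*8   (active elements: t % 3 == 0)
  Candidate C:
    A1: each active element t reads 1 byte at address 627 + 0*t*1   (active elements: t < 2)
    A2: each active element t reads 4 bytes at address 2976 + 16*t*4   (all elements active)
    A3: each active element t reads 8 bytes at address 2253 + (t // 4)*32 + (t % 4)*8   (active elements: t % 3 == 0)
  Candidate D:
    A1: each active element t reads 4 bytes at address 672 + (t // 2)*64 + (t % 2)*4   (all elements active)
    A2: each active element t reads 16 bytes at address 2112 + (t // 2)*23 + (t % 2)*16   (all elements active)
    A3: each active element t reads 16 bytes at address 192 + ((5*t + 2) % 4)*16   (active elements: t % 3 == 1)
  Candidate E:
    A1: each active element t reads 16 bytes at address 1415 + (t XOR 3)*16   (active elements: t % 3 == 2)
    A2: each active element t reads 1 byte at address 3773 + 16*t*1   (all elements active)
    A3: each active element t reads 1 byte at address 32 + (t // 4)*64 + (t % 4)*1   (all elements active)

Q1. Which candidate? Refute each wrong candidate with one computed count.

A: A1 gives 2 transactions, not 1
C: A3 gives 2 transactions, not 1
D: A1 gives 2 transactions, not 1
E: A1 gives 2 transactions, not 1
B: all counts match (1,4,1)

Answer: B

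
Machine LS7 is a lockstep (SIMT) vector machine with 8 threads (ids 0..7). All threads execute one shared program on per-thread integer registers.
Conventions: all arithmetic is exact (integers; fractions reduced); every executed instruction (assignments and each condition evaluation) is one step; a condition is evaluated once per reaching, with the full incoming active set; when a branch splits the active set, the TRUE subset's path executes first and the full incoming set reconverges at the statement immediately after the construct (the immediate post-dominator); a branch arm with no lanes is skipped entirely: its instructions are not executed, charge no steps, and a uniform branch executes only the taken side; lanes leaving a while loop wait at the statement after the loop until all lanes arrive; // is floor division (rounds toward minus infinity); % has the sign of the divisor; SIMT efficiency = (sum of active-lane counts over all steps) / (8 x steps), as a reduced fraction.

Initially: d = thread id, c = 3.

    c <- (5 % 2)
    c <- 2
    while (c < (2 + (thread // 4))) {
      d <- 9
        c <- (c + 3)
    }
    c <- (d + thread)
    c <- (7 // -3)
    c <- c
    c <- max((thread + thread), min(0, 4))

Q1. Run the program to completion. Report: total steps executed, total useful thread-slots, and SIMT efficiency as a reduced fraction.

Answer: 10 steps, 68 useful, 17/20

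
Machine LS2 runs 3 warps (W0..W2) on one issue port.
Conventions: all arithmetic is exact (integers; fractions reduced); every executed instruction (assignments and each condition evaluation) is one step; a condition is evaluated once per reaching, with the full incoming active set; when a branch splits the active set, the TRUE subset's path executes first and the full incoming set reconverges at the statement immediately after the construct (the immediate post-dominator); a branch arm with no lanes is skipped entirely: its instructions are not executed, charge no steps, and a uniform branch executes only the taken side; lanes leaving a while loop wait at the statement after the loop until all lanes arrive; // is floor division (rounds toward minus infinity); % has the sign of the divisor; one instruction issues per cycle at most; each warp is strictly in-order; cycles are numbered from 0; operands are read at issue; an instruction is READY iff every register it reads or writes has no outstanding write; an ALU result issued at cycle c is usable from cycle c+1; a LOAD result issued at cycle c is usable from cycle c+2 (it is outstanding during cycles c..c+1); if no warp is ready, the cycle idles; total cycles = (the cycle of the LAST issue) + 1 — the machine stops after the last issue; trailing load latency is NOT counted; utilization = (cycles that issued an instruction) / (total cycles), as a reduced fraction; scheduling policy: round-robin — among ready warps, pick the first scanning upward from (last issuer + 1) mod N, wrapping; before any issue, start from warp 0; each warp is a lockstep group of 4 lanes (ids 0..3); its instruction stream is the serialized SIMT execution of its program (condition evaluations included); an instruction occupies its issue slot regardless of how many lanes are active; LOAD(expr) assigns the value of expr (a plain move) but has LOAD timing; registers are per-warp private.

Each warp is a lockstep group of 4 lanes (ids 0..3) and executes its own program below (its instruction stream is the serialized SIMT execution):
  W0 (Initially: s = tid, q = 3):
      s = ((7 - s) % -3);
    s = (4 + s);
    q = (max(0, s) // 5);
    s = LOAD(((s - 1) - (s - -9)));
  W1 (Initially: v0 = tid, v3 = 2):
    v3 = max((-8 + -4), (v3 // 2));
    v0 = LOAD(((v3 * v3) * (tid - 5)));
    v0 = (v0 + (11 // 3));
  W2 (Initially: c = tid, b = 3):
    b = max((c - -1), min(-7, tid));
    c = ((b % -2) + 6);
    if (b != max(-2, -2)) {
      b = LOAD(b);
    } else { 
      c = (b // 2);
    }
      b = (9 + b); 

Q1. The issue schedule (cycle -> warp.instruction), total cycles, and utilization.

cycle 0: W0.I0
cycle 1: W1.I0
cycle 2: W2.I0
cycle 3: W0.I1
cycle 4: W1.I1
cycle 5: W2.I1
cycle 6: W0.I2
cycle 7: W1.I2
cycle 8: W2.I2
cycle 9: W0.I3
cycle 10: W2.I3
cycle 11: idle
cycle 12: W2.I4

Answer: 13 cycles, utilization 12/13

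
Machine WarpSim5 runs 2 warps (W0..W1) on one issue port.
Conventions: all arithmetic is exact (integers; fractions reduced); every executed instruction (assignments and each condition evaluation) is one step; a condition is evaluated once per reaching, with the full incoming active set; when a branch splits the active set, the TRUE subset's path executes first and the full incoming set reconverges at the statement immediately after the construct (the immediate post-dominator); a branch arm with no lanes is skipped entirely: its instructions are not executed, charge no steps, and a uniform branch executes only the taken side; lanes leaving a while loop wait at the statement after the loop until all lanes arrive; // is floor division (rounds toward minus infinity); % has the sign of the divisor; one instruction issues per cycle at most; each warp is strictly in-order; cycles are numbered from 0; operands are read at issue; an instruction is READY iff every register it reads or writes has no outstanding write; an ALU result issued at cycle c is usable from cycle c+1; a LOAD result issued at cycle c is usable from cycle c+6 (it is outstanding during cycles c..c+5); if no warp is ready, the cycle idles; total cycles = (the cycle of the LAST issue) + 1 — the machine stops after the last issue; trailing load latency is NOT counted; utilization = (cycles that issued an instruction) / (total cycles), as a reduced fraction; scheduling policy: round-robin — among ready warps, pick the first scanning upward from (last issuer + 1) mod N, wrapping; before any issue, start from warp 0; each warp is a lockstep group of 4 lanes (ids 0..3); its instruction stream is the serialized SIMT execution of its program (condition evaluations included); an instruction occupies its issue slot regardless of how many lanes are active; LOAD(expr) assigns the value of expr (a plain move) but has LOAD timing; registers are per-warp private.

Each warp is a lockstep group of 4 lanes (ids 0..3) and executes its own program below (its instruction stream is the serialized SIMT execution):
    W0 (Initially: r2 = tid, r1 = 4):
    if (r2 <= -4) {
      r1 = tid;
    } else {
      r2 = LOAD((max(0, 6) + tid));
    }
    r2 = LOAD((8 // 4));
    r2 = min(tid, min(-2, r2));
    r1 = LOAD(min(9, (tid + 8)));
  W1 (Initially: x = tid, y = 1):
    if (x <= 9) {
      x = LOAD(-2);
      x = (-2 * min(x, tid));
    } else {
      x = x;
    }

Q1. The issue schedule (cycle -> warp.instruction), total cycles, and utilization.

cycle 0: W0.I0
cycle 1: W1.I0
cycle 2: W0.I1
cycle 3: W1.I1
cycle 4: idle
cycle 5: idle
cycle 6: idle
cycle 7: idle
cycle 8: W0.I2
cycle 9: W1.I2
cycle 10: idle
cycle 11: idle
cycle 12: idle
cycle 13: idle
cycle 14: W0.I3
cycle 15: W0.I4

Answer: 16 cycles, utilization 1/2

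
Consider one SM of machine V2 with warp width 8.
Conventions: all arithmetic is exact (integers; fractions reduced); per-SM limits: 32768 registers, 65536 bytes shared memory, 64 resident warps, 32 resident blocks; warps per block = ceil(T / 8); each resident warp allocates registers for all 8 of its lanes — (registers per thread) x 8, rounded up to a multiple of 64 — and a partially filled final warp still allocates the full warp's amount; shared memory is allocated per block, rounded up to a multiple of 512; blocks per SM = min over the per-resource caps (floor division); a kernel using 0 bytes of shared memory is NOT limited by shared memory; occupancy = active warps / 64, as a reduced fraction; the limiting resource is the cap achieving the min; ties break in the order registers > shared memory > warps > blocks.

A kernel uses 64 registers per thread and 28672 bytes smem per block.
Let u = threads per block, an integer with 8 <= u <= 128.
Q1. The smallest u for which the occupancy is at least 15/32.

Answer: u = 113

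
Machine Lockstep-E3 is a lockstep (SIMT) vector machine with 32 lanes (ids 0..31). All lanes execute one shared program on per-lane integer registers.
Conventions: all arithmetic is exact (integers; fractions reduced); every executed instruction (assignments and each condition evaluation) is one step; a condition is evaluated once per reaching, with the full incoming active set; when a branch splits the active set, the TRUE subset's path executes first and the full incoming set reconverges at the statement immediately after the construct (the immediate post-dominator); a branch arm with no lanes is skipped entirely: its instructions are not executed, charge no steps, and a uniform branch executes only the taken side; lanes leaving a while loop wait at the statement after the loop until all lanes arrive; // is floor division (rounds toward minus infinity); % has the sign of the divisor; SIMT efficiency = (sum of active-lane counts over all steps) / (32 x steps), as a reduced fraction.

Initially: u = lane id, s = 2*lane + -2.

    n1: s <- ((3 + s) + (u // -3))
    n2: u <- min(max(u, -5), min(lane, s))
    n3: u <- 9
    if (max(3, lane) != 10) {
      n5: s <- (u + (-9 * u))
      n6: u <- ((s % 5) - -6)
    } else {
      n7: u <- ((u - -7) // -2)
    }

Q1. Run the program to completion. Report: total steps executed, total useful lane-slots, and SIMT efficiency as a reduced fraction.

Answer: 7 steps, 191 useful, 191/224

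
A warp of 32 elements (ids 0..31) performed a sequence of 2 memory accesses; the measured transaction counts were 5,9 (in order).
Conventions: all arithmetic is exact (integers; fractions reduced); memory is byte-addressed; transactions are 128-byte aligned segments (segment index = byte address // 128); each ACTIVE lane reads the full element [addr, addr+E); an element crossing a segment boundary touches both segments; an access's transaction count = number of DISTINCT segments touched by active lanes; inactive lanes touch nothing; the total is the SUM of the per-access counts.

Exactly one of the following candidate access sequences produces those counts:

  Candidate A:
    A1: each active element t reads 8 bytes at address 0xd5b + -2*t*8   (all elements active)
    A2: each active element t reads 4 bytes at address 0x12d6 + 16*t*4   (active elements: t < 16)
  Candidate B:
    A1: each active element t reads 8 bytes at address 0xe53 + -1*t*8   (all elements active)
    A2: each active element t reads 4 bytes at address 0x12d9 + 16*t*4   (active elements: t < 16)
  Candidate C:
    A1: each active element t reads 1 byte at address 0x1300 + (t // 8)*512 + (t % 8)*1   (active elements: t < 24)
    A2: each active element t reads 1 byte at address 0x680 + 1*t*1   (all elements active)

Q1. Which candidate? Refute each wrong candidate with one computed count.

B: A1 gives 3 transactions, not 5
C: A1 gives 3 transactions, not 5
A: all counts match (5,9)

Answer: A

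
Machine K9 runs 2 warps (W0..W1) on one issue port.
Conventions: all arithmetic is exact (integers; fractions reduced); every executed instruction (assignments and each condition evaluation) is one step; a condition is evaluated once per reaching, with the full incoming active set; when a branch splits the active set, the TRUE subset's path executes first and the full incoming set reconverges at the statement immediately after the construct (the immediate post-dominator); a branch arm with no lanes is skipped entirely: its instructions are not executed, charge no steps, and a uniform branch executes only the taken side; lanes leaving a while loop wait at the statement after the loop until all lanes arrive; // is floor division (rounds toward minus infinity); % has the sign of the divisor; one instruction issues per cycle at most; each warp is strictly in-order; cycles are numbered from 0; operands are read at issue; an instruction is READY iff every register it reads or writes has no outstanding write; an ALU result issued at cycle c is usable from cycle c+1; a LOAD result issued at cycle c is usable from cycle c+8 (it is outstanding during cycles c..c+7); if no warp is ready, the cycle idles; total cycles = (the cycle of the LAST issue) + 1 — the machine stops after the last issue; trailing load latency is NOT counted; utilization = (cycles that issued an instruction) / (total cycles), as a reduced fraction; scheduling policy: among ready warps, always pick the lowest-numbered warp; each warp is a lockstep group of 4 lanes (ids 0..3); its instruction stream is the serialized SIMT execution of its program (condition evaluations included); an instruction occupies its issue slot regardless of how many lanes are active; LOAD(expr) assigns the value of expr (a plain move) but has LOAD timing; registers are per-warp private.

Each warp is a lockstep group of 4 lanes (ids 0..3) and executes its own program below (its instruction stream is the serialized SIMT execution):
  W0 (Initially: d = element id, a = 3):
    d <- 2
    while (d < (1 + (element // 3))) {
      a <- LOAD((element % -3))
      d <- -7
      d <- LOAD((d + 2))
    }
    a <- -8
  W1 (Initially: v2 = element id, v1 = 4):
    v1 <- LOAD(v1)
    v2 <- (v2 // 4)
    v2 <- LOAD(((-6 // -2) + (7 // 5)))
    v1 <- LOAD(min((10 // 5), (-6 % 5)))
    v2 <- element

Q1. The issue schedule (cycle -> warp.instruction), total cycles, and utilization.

cycle 0: W0.I0
cycle 1: W0.I1
cycle 2: W0.I2
cycle 3: W1.I0
cycle 4: W1.I1
cycle 5: W1.I2
cycle 6: idle
cycle 7: idle
cycle 8: idle
cycle 9: idle
cycle 10: idle
cycle 11: W1.I3
cycle 12: idle
cycle 13: W1.I4

Answer: 14 cycles, utilization 4/7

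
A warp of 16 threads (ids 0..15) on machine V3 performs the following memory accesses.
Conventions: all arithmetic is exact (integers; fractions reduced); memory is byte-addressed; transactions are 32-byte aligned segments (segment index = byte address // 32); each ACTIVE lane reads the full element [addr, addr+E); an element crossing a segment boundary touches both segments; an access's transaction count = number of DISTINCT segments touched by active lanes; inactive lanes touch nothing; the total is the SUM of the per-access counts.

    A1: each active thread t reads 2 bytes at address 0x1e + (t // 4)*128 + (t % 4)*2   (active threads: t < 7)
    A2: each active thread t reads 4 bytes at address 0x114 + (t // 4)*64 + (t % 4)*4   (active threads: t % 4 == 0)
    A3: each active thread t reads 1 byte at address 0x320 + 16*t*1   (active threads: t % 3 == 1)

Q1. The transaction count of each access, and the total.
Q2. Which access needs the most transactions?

A1: 4 transactions
A2: 4 transactions
A3: 5 transactions

Answer: 4,4,5; total 13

Answer: A3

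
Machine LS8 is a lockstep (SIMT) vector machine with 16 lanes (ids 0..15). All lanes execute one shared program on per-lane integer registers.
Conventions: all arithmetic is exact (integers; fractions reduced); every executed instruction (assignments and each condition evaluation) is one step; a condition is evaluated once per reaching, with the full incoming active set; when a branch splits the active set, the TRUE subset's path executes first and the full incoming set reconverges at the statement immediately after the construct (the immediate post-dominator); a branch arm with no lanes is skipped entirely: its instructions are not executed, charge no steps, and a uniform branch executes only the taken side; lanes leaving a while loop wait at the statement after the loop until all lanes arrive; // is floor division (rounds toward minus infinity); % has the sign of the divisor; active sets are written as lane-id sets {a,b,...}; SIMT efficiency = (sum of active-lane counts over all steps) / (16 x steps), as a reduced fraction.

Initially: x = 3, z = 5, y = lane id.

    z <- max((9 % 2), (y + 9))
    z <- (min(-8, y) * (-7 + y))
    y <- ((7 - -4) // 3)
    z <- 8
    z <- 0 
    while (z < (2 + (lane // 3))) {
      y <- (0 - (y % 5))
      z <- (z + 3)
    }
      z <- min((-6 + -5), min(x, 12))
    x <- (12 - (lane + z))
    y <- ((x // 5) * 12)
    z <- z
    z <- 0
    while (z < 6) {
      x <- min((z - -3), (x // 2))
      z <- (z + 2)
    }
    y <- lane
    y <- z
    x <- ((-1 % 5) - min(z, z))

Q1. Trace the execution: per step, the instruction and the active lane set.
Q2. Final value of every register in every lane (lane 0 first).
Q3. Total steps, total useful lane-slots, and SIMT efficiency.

step 0: z <- max((9 % 2), (y + 9))   {0,1,2,3,4,5,6,7,8,9,10,11,12,13,14,15}
step 1: z <- (min(-8, y) * (-7 + y)) {0,1,2,3,4,5,6,7,8,9,10,11,12,13,14,15}
step 2: y <- ((7 - -4) // 3)         {0,1,2,3,4,5,6,7,8,9,10,11,12,13,14,15}
step 3: z <- 8                       {0,1,2,3,4,5,6,7,8,9,10,11,12,13,14,15}
step 4: z <- 0                       {0,1,2,3,4,5,6,7,8,9,10,11,12,13,14,15}
step 5: eval (z < (2 + (lane // 3))) {0,1,2,3,4,5,6,7,8,9,10,11,12,13,14,15}
step 6: y <- (0 - (y % 5))           {0,1,2,3,4,5,6,7,8,9,10,11,12,13,14,15}
step 7: z <- (z + 3)                 {0,1,2,3,4,5,6,7,8,9,10,11,12,13,14,15}
step 8: eval (z < (2 + (lane // 3))) {0,1,2,3,4,5,6,7,8,9,10,11,12,13,14,15}
step 9: y <- (0 - (y % 5))           {6,7,8,9,10,11,12,13,14,15}
step 10: z <- (z + 3)                 {6,7,8,9,10,11,12,13,14,15}
step 11: eval (z < (2 + (lane // 3))) {6,7,8,9,10,11,12,13,14,15}
step 12: y <- (0 - (y % 5))           {15}
step 13: z <- (z + 3)                 {15}
step 14: eval (z < (2 + (lane // 3))) {15}
step 15: z <- min((-6 + -5), min(x, 12)) {0,1,2,3,4,5,6,7,8,9,10,11,12,13,14,15}
step 16: x <- (12 - (lane + z))       {0,1,2,3,4,5,6,7,8,9,10,11,12,13,14,15}
step 17: y <- ((x // 5) * 12)         {0,1,2,3,4,5,6,7,8,9,10,11,12,13,14,15}
step 18: z <- z                       {0,1,2,3,4,5,6,7,8,9,10,11,12,13,14,15}
step 19: z <- 0                       {0,1,2,3,4,5,6,7,8,9,10,11,12,13,14,15}
step 20: eval (z < 6)                 {0,1,2,3,4,5,6,7,8,9,10,11,12,13,14,15}
step 21: x <- min((z - -3), (x // 2)) {0,1,2,3,4,5,6,7,8,9,10,11,12,13,14,15}
step 22: z <- (z + 2)                 {0,1,2,3,4,5,6,7,8,9,10,11,12,13,14,15}
step 23: eval (z < 6)                 {0,1,2,3,4,5,6,7,8,9,10,11,12,13,14,15}
step 24: x <- min((z - -3), (x // 2)) {0,1,2,3,4,5,6,7,8,9,10,11,12,13,14,15}
step 25: z <- (z + 2)                 {0,1,2,3,4,5,6,7,8,9,10,11,12,13,14,15}
step 26: eval (z < 6)                 {0,1,2,3,4,5,6,7,8,9,10,11,12,13,14,15}
step 27: x <- min((z - -3), (x // 2)) {0,1,2,3,4,5,6,7,8,9,10,11,12,13,14,15}
step 28: z <- (z + 2)                 {0,1,2,3,4,5,6,7,8,9,10,11,12,13,14,15}
step 29: eval (z < 6)                 {0,1,2,3,4,5,6,7,8,9,10,11,12,13,14,15}
step 30: y <- lane                    {0,1,2,3,4,5,6,7,8,9,10,11,12,13,14,15}
step 31: y <- z                       {0,1,2,3,4,5,6,7,8,9,10,11,12,13,14,15}
step 32: x <- ((-1 % 5) - min(z, z))  {0,1,2,3,4,5,6,7,8,9,10,11,12,13,14,15}

Answer: 33 steps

x: -2,-2,-2,-2,-2,-2,-2,-2,-2,-2,-2,-2,-2,-2,-2,-2
z: 6,6,6,6,6,6,6,6,6,6,6,6,6,6,6,6
y: 6,6,6,6,6,6,6,6,6,6,6,6,6,6,6,6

steps = 33; useful = 465; efficiency = 465/528 = 155/176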